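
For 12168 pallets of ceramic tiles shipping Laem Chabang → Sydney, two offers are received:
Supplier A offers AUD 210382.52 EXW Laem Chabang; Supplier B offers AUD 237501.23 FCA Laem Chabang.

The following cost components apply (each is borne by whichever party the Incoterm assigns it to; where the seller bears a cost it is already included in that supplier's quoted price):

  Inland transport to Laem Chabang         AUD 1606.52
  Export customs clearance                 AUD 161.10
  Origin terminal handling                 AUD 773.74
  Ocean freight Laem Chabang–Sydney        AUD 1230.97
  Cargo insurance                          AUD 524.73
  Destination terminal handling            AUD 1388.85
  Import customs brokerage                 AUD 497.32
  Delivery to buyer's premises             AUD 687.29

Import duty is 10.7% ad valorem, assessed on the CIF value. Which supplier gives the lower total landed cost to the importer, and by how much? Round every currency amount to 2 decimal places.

Supplier A is cheaper by AUD 28063.65

Supplier A (EXW):
CIF value = EXW price + inland to port + export clearance + origin terminal + freight + insurance = 210382.52 + 1606.52 + 161.10 + 773.74 + 1230.97 + 524.73 = 214679.58
Import duty = 214679.58 × 10.7% = 22970.72
Buyer bears (A): 1606.52 + 161.10 + 773.74 + 1230.97 + 524.73 + 1388.85 + 497.32 + 687.29 = 6870.52
Landed cost (A) = invoice 210382.52 + 6870.52 + duty 22970.72 = 240223.76
Supplier B (FCA):
CIF value = FCA price + origin terminal + freight + insurance = 237501.23 + 773.74 + 1230.97 + 524.73 = 240030.67
Import duty = 240030.67 × 10.7% = 25683.28
Buyer bears (B): 773.74 + 1230.97 + 524.73 + 1388.85 + 497.32 + 687.29 = 5102.90
Landed cost (B) = invoice 237501.23 + 5102.90 + duty 25683.28 = 268287.41
Difference = |240223.76 − 268287.41| = 28063.65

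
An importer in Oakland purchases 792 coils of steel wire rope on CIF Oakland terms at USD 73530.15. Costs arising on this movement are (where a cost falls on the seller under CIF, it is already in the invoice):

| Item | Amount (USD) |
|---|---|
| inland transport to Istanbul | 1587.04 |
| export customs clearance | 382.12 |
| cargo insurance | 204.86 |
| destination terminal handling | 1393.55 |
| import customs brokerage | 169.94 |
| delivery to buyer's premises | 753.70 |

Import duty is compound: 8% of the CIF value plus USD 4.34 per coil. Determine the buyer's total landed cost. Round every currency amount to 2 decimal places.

Total landed cost: USD 85167.03

CIF: the seller pays costs through ocean freight and marine insurance to the destination port.
Already in the invoice (seller's account under CIF): inland to port, export clearance, insurance — exclude.
The CIF price already equals the CIF value: 73530.15
Ad valorem component: 73530.15 × 8% = 5882.41
Specific component: 792 × 4.34 = 3437.28
Import duty = 5882.41 + 3437.28 = 9319.69
Buyer bears: destination terminal 1393.55 + brokerage 169.94 + delivery 753.70 + duty 9319.69 = 11636.88
Landed cost = invoice 73530.15 + 11636.88 = 85167.03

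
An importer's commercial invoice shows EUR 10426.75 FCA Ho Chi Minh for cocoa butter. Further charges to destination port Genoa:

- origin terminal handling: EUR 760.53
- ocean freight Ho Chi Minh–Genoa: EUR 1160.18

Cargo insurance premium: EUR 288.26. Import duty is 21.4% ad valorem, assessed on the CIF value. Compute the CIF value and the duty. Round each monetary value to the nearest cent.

CIF value: EUR 12635.72; import duty: EUR 2704.04

CIF = FCA price + pre-shipment costs + freight + insurance
CIF = 10426.75 + 760.53 + 1160.18 + 288.26 = 12635.72
Import duty = 12635.72 × 21.4% = 2704.04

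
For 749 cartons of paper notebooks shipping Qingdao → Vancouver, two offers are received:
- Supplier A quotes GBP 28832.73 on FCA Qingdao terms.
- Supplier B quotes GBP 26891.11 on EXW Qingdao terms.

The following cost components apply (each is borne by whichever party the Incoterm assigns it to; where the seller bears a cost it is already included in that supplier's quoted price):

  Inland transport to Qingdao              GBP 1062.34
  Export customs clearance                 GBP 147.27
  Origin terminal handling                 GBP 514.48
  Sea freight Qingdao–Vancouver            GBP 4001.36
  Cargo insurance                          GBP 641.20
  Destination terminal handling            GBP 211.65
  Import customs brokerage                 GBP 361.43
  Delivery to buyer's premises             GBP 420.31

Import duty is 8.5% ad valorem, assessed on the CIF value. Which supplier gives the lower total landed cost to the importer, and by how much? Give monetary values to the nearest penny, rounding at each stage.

Supplier A (FCA):
CIF value = FCA price + origin terminal + freight + insurance = 28832.73 + 514.48 + 4001.36 + 641.20 = 33989.77
Import duty = 33989.77 × 8.5% = 2889.13
Buyer bears (A): 514.48 + 4001.36 + 641.20 + 211.65 + 361.43 + 420.31 = 6150.43
Landed cost (A) = invoice 28832.73 + 6150.43 + duty 2889.13 = 37872.29
Supplier B (EXW):
CIF value = EXW price + inland to port + export clearance + origin terminal + freight + insurance = 26891.11 + 1062.34 + 147.27 + 514.48 + 4001.36 + 641.20 = 33257.76
Import duty = 33257.76 × 8.5% = 2826.91
Buyer bears (B): 1062.34 + 147.27 + 514.48 + 4001.36 + 641.20 + 211.65 + 361.43 + 420.31 = 7360.04
Landed cost (B) = invoice 26891.11 + 7360.04 + duty 2826.91 = 37078.06
Difference = |37872.29 − 37078.06| = 794.23

Supplier B is cheaper by GBP 794.23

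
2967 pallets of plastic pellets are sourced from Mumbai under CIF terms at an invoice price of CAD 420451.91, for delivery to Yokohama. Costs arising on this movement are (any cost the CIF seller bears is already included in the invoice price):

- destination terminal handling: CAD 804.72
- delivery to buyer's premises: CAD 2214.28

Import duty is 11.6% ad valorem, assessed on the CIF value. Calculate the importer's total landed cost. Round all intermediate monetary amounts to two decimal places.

CIF: the seller pays costs through ocean freight and marine insurance to the destination port.
The CIF price already equals the CIF value: 420451.91
Import duty = 420451.91 × 11.6% = 48772.42
Buyer bears: destination terminal 804.72 + delivery 2214.28 + duty 48772.42 = 51791.42
Landed cost = invoice 420451.91 + 51791.42 = 472243.33

Total landed cost: CAD 472243.33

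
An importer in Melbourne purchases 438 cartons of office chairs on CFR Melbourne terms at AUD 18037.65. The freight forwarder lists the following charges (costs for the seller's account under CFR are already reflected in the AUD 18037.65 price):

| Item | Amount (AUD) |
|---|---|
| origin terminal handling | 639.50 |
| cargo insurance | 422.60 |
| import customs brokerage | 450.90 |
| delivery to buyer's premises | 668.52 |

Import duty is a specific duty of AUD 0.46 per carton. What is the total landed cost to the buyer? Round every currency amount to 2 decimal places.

CFR: the seller pays costs through ocean freight to the destination port, but not insurance.
Already in the invoice (seller's account under CFR): origin terminal — exclude.
CIF value = CFR price + insurance = 18037.65 + 422.60 = 18460.25
Import duty = 438 × 0.46 = 201.48
Buyer bears: insurance 422.60 + brokerage 450.90 + delivery 668.52 + duty 201.48 = 1743.50
Landed cost = invoice 18037.65 + 1743.50 = 19781.15

Total landed cost: AUD 19781.15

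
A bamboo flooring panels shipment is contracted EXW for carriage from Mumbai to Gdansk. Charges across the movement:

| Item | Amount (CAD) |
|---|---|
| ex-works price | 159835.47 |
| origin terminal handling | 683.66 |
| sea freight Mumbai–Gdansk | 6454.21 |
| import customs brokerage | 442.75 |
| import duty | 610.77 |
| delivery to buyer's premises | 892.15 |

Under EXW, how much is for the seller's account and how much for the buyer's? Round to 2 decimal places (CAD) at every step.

EXW: the seller makes goods available at their premises; the buyer bears all onward costs.
Seller's account: goods 159835.47 = 159835.47
Buyer's account: origin terminal 683.66 + freight 6454.21 + brokerage 442.75 + duty 610.77 + delivery 892.15 = 9083.54

Seller: CAD 159835.47; buyer: CAD 9083.54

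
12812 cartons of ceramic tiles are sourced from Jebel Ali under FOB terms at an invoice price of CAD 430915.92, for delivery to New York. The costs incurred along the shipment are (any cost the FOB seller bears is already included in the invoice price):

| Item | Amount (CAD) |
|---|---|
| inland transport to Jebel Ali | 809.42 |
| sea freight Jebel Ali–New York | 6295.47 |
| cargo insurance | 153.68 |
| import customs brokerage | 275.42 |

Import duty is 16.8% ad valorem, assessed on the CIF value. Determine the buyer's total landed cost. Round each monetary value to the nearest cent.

FOB: the seller bears costs until goods are on board at the origin port; the buyer bears freight, insurance and all costs thereafter.
Already in the invoice (seller's account under FOB): inland to port — exclude.
CIF value = FOB price + freight + insurance = 430915.92 + 6295.47 + 153.68 = 437365.07
Import duty = 437365.07 × 16.8% = 73477.33
Buyer bears: freight 6295.47 + insurance 153.68 + brokerage 275.42 + duty 73477.33 = 80201.90
Landed cost = invoice 430915.92 + 80201.90 = 511117.82

Total landed cost: CAD 511117.82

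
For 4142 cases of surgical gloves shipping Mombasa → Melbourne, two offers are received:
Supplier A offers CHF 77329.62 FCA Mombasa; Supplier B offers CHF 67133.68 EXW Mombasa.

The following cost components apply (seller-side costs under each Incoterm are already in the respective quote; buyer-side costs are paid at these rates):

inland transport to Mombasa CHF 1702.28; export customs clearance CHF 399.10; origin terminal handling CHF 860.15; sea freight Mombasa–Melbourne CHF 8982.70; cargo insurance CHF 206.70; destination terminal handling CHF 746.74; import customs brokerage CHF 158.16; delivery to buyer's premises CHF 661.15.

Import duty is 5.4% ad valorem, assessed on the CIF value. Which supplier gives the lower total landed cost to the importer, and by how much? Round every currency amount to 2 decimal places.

Supplier B is cheaper by CHF 8531.67

Supplier A (FCA):
CIF value = FCA price + origin terminal + freight + insurance = 77329.62 + 860.15 + 8982.70 + 206.70 = 87379.17
Import duty = 87379.17 × 5.4% = 4718.48
Buyer bears (A): 860.15 + 8982.70 + 206.70 + 746.74 + 158.16 + 661.15 = 11615.60
Landed cost (A) = invoice 77329.62 + 11615.60 + duty 4718.48 = 93663.70
Supplier B (EXW):
CIF value = EXW price + inland to port + export clearance + origin terminal + freight + insurance = 67133.68 + 1702.28 + 399.10 + 860.15 + 8982.70 + 206.70 = 79284.61
Import duty = 79284.61 × 5.4% = 4281.37
Buyer bears (B): 1702.28 + 399.10 + 860.15 + 8982.70 + 206.70 + 746.74 + 158.16 + 661.15 = 13716.98
Landed cost (B) = invoice 67133.68 + 13716.98 + duty 4281.37 = 85132.03
Difference = |93663.70 − 85132.03| = 8531.67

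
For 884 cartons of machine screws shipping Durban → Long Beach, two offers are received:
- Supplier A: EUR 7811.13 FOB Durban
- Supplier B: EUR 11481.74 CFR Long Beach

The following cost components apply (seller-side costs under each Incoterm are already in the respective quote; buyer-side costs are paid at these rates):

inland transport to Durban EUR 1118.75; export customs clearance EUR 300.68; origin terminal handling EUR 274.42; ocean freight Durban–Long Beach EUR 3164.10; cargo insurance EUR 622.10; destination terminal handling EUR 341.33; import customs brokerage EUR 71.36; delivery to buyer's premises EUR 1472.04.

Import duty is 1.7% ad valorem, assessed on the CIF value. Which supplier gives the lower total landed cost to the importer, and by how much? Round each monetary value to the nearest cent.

Supplier A is cheaper by EUR 515.13

Supplier A (FOB):
CIF value = FOB price + freight + insurance = 7811.13 + 3164.10 + 622.10 = 11597.33
Import duty = 11597.33 × 1.7% = 197.15
Buyer bears (A): 3164.10 + 622.10 + 341.33 + 71.36 + 1472.04 = 5670.93
Landed cost (A) = invoice 7811.13 + 5670.93 + duty 197.15 = 13679.21
Supplier B (CFR):
CIF value = CFR price + insurance = 11481.74 + 622.10 = 12103.84
Import duty = 12103.84 × 1.7% = 205.77
Buyer bears (B): 622.10 + 341.33 + 71.36 + 1472.04 = 2506.83
Landed cost (B) = invoice 11481.74 + 2506.83 + duty 205.77 = 14194.34
Difference = |13679.21 − 14194.34| = 515.13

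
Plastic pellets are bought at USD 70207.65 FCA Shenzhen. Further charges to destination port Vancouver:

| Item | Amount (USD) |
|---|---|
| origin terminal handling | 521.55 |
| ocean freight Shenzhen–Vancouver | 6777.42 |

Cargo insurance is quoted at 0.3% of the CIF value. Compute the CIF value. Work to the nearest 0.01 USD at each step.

CIF value: USD 77739.84

Let C be the CIF value. C = FCA price + pre-shipment costs + freight + 0.3% × C
C − 0.3% × C = 70207.65 + 521.55 + 6777.42
0.997 × C = 77506.62
C = 77506.62 / 0.997 = 77739.84
Insurance premium = 0.3% × 77739.84 = 233.22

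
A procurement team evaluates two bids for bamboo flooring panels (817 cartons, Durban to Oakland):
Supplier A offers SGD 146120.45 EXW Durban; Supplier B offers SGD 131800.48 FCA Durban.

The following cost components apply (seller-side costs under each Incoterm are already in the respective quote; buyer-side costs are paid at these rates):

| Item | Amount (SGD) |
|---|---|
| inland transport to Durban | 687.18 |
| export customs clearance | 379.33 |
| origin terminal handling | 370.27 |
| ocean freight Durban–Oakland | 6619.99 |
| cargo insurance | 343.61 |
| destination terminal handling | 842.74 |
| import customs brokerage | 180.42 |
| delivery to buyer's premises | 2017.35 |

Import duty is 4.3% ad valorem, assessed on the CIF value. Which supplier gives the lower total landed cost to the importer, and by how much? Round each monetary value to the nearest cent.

Supplier A (EXW):
CIF value = EXW price + inland to port + export clearance + origin terminal + freight + insurance = 146120.45 + 687.18 + 379.33 + 370.27 + 6619.99 + 343.61 = 154520.83
Import duty = 154520.83 × 4.3% = 6644.40
Buyer bears (A): 687.18 + 379.33 + 370.27 + 6619.99 + 343.61 + 842.74 + 180.42 + 2017.35 = 11440.89
Landed cost (A) = invoice 146120.45 + 11440.89 + duty 6644.40 = 164205.74
Supplier B (FCA):
CIF value = FCA price + origin terminal + freight + insurance = 131800.48 + 370.27 + 6619.99 + 343.61 = 139134.35
Import duty = 139134.35 × 4.3% = 5982.78
Buyer bears (B): 370.27 + 6619.99 + 343.61 + 842.74 + 180.42 + 2017.35 = 10374.38
Landed cost (B) = invoice 131800.48 + 10374.38 + duty 5982.78 = 148157.64
Difference = |164205.74 − 148157.64| = 16048.10

Supplier B is cheaper by SGD 16048.10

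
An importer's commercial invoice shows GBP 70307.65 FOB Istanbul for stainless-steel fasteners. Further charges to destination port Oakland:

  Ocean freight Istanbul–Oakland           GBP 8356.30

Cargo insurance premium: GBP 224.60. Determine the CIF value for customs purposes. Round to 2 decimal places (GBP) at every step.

CIF value: GBP 78888.55

CIF = FOB price + freight + insurance
CIF = 70307.65 + 8356.30 + 224.60 = 78888.55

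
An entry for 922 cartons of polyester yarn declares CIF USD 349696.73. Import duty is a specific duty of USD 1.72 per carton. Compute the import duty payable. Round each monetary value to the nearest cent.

Import duty: USD 1585.84

Import duty = 922 × 1.72 = 1585.84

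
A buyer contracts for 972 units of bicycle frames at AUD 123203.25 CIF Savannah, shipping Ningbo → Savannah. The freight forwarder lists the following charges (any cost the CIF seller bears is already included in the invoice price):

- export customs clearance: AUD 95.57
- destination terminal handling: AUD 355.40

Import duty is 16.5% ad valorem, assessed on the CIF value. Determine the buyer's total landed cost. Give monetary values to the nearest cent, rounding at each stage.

Total landed cost: AUD 143887.19

CIF: the seller pays costs through ocean freight and marine insurance to the destination port.
Already in the invoice (seller's account under CIF): export clearance — exclude.
The CIF price already equals the CIF value: 123203.25
Import duty = 123203.25 × 16.5% = 20328.54
Buyer bears: destination terminal 355.40 + duty 20328.54 = 20683.94
Landed cost = invoice 123203.25 + 20683.94 = 143887.19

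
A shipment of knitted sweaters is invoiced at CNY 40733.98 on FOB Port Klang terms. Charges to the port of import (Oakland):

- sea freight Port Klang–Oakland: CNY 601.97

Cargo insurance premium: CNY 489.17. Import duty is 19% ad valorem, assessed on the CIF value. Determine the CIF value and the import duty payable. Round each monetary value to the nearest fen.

CIF = FOB price + freight + insurance
CIF = 40733.98 + 601.97 + 489.17 = 41825.12
Import duty = 41825.12 × 19% = 7946.77

CIF value: CNY 41825.12; import duty: CNY 7946.77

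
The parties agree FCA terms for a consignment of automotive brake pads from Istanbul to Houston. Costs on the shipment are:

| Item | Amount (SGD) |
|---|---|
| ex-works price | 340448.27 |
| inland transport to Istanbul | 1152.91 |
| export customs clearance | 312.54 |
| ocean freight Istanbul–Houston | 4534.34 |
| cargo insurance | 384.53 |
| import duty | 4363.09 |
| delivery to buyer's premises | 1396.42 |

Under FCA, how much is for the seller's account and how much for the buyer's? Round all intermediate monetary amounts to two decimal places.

Seller: SGD 341913.72; buyer: SGD 10678.38

FCA: the seller delivers export-cleared goods to the carrier; the buyer bears costs from that point.
Seller's account: goods 340448.27 + inland to port 1152.91 + export clearance 312.54 = 341913.72
Buyer's account: freight 4534.34 + insurance 384.53 + duty 4363.09 + delivery 1396.42 = 10678.38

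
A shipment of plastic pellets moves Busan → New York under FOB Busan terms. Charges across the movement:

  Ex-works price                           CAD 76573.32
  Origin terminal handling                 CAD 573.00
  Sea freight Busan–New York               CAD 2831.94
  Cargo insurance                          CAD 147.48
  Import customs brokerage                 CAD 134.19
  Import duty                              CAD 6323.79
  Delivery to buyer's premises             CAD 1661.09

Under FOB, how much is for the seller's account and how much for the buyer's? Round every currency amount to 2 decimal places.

Seller: CAD 77146.32; buyer: CAD 11098.49

FOB: the seller bears costs until goods are on board at the origin port; the buyer bears freight, insurance and all costs thereafter.
Seller's account: goods 76573.32 + origin terminal 573.00 = 77146.32
Buyer's account: freight 2831.94 + insurance 147.48 + brokerage 134.19 + duty 6323.79 + delivery 1661.09 = 11098.49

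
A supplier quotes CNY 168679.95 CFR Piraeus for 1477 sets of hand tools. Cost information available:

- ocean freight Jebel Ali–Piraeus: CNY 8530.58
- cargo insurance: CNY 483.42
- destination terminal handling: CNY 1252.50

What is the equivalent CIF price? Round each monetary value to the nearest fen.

Not relevant to the conversion: freight — on the seller under both CFR and CIF; already in the CFR price and stays in the CIF price. destination terminal — on the buyer under both terms; not part of either seller's price.
From CFR to CIF, the seller additionally bears: insurance.
CIF price = 168679.95 + 483.42 = 169163.37

CIF price: CNY 169163.37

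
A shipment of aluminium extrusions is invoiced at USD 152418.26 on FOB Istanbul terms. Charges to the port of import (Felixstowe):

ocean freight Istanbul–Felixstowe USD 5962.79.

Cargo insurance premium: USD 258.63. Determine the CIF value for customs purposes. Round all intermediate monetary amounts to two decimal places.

CIF value: USD 158639.68

CIF = FOB price + freight + insurance
CIF = 152418.26 + 5962.79 + 258.63 = 158639.68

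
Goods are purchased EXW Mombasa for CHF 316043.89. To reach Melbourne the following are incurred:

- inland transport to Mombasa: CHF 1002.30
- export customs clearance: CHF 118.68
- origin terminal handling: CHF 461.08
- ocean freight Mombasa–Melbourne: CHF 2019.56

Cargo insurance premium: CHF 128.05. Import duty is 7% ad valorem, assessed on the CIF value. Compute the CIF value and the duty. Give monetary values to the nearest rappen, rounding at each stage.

CIF value: CHF 319773.56; import duty: CHF 22384.15

CIF = EXW price + pre-shipment costs + freight + insurance
CIF = 316043.89 + 1002.30 + 118.68 + 461.08 + 2019.56 + 128.05 = 319773.56
Import duty = 319773.56 × 7% = 22384.15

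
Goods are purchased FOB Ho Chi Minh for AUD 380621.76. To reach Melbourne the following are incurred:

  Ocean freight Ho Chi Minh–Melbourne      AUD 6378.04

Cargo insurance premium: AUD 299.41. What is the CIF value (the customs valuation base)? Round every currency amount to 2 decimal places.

CIF = FOB price + freight + insurance
CIF = 380621.76 + 6378.04 + 299.41 = 387299.21

CIF value: AUD 387299.21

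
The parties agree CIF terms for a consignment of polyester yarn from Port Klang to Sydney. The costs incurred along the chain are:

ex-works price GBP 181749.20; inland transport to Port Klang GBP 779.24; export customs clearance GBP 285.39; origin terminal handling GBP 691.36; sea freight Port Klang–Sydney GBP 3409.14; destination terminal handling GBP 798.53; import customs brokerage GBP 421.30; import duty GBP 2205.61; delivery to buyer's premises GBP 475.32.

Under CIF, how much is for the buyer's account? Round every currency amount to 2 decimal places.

CIF: the seller pays costs through ocean freight and marine insurance to the destination port.
Seller's account: goods 181749.20 + inland to port 779.24 + export clearance 285.39 + origin terminal 691.36 + freight 3409.14 = 186914.33
Buyer's account: destination terminal 798.53 + brokerage 421.30 + duty 2205.61 + delivery 475.32 = 3900.76

Buyer's account: GBP 3900.76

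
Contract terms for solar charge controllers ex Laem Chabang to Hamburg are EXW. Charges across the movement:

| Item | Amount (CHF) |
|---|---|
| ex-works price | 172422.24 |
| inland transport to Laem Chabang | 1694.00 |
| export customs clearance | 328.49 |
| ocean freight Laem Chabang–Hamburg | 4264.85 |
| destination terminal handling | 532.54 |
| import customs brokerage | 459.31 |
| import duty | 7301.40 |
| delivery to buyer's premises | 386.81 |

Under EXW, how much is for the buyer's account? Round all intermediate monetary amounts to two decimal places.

EXW: the seller makes goods available at their premises; the buyer bears all onward costs.
Seller's account: goods 172422.24 = 172422.24
Buyer's account: inland to port 1694.00 + export clearance 328.49 + freight 4264.85 + destination terminal 532.54 + brokerage 459.31 + duty 7301.40 + delivery 386.81 = 14967.40

Buyer's account: CHF 14967.40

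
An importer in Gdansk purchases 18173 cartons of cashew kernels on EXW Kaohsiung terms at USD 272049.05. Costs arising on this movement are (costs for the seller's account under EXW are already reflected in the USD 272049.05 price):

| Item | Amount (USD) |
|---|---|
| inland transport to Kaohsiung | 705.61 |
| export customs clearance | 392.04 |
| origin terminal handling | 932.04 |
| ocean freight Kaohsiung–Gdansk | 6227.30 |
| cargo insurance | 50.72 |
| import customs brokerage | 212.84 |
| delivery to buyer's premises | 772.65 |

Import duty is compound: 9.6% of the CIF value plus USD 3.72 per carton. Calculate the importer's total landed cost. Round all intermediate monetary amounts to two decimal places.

Total landed cost: USD 375860.06

EXW: the seller makes goods available at their premises; the buyer bears all onward costs.
CIF value = EXW price + inland to port + export clearance + origin terminal + freight + insurance = 272049.05 + 705.61 + 392.04 + 932.04 + 6227.30 + 50.72 = 280356.76
Ad valorem component: 280356.76 × 9.6% = 26914.25
Specific component: 18173 × 3.72 = 67603.56
Import duty = 26914.25 + 67603.56 = 94517.81
Buyer bears: inland to port 705.61 + export clearance 392.04 + origin terminal 932.04 + freight 6227.30 + insurance 50.72 + brokerage 212.84 + delivery 772.65 + duty 94517.81 = 103811.01
Landed cost = invoice 272049.05 + 103811.01 = 375860.06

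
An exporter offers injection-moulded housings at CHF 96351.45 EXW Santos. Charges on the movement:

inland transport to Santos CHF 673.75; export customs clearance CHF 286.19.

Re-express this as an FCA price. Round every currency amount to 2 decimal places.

From EXW to FCA, the seller additionally bears: inland to port, export clearance.
FCA price = 96351.45 + 673.75 + 286.19 = 97311.39

FCA price: CHF 97311.39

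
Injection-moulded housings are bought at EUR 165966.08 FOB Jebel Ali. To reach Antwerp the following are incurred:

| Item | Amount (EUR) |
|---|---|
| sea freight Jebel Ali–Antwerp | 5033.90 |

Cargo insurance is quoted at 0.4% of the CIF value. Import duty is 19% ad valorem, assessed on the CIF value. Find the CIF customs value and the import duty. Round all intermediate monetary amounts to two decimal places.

CIF value: EUR 171686.73; import duty: EUR 32620.48

Let C be the CIF value. C = FOB price + freight + 0.4% × C
C − 0.4% × C = 165966.08 + 5033.90
0.996 × C = 170999.98
C = 170999.98 / 0.996 = 171686.73
Insurance premium = 0.4% × 171686.73 = 686.75
Import duty = 171686.73 × 19% = 32620.48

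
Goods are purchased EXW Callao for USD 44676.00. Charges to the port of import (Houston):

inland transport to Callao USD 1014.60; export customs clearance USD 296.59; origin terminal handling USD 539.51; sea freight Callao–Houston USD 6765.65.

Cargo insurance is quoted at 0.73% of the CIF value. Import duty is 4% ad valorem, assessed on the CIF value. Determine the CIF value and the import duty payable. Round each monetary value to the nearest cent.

Let C be the CIF value. C = EXW price + pre-shipment costs + freight + 0.73% × C
C − 0.73% × C = 44676.00 + 1014.60 + 296.59 + 539.51 + 6765.65
0.9927 × C = 53292.35
C = 53292.35 / 0.9927 = 53684.24
Insurance premium = 0.73% × 53684.24 = 391.89
Import duty = 53684.24 × 4% = 2147.37

CIF value: USD 53684.24; import duty: USD 2147.37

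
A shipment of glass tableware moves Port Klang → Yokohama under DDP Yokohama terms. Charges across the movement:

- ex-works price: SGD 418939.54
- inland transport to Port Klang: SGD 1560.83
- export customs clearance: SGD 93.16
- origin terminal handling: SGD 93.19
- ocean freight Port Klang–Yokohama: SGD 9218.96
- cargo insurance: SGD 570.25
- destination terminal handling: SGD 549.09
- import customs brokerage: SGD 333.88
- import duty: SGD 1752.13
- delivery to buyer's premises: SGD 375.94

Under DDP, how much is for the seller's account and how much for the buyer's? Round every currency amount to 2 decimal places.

DDP: the seller bears all costs including import duty.
Seller's account: goods 418939.54 + inland to port 1560.83 + export clearance 93.16 + origin terminal 93.19 + freight 9218.96 + insurance 570.25 + destination terminal 549.09 + brokerage 333.88 + duty 1752.13 + delivery 375.94 = 433486.97
Buyer's account: 0.00

Seller: SGD 433486.97; buyer: SGD 0.00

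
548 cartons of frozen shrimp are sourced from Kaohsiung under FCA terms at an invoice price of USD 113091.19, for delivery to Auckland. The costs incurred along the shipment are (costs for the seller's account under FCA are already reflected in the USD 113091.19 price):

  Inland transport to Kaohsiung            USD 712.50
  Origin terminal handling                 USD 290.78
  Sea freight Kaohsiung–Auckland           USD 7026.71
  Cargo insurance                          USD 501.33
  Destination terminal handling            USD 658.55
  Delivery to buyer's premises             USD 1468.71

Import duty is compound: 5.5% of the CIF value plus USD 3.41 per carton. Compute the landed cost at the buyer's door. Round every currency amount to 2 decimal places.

Total landed cost: USD 131556.00

FCA: the seller delivers export-cleared goods to the carrier; the buyer bears costs from that point.
Already in the invoice (seller's account under FCA): inland to port — exclude.
CIF value = FCA price + origin terminal + freight + insurance = 113091.19 + 290.78 + 7026.71 + 501.33 = 120910.01
Ad valorem component: 120910.01 × 5.5% = 6650.05
Specific component: 548 × 3.41 = 1868.68
Import duty = 6650.05 + 1868.68 = 8518.73
Buyer bears: origin terminal 290.78 + freight 7026.71 + insurance 501.33 + destination terminal 658.55 + delivery 1468.71 + duty 8518.73 = 18464.81
Landed cost = invoice 113091.19 + 18464.81 = 131556.00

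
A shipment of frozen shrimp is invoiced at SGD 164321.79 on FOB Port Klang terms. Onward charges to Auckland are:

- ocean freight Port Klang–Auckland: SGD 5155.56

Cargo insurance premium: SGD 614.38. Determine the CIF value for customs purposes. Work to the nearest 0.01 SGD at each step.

CIF value: SGD 170091.73

CIF = FOB price + freight + insurance
CIF = 164321.79 + 5155.56 + 614.38 = 170091.73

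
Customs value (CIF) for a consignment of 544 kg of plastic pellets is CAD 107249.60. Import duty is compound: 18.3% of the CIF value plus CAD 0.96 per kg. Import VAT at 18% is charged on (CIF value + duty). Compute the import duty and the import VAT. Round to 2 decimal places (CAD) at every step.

Import duty: CAD 20148.92; import VAT: CAD 22931.73

Ad valorem component: 107249.60 × 18.3% = 19626.68
Specific component: 544 × 0.96 = 522.24
Import duty = 19626.68 + 522.24 = 20148.92
VAT base = CIF + duty = 107249.60 + 20148.92 = 127398.52
Import VAT = 127398.52 × 18% = 22931.73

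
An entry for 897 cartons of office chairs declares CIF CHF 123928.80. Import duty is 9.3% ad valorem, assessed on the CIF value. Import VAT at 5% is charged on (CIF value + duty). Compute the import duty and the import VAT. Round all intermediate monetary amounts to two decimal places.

Import duty: CHF 11525.38; import VAT: CHF 6772.71

Import duty = 123928.80 × 9.3% = 11525.38
VAT base = CIF + duty = 123928.80 + 11525.38 = 135454.18
Import VAT = 135454.18 × 5% = 6772.71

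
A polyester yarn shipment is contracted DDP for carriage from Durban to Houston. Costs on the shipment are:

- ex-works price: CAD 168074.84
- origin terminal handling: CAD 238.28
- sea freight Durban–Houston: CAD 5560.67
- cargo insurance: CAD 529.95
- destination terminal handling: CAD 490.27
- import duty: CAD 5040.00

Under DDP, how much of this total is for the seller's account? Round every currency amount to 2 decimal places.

Seller's account: CAD 179934.01

DDP: the seller bears all costs including import duty.
Seller's account: goods 168074.84 + origin terminal 238.28 + freight 5560.67 + insurance 529.95 + destination terminal 490.27 + duty 5040.00 = 179934.01
Buyer's account: 0.00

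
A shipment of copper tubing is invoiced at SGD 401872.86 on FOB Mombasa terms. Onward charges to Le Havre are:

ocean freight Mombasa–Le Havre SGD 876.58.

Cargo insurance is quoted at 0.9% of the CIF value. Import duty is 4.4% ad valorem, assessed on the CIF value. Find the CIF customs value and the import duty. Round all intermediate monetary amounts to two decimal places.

Let C be the CIF value. C = FOB price + freight + 0.9% × C
C − 0.9% × C = 401872.86 + 876.58
0.991 × C = 402749.44
C = 402749.44 / 0.991 = 406407.10
Insurance premium = 0.9% × 406407.10 = 3657.66
Import duty = 406407.10 × 4.4% = 17881.91

CIF value: SGD 406407.10; import duty: SGD 17881.91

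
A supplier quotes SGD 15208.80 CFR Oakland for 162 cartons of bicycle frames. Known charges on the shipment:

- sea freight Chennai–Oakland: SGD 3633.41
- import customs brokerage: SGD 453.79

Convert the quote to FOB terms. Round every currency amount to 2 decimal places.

Not relevant to the conversion: brokerage — on the buyer under both terms; not part of either seller's price.
From CFR to FOB, the seller no longer bears: freight.
FOB price = 15208.80 − 3633.41 = 11575.39

FOB price: SGD 11575.39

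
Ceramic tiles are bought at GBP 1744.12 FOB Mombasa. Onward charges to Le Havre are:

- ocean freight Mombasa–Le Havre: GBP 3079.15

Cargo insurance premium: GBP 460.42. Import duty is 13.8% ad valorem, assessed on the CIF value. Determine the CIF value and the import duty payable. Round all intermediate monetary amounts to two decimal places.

CIF value: GBP 5283.69; import duty: GBP 729.15

CIF = FOB price + freight + insurance
CIF = 1744.12 + 3079.15 + 460.42 = 5283.69
Import duty = 5283.69 × 13.8% = 729.15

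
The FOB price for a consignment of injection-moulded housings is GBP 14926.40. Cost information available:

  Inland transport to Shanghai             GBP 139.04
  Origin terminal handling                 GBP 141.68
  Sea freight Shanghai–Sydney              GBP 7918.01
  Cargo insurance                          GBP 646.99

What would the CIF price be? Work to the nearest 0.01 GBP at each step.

Not relevant to the conversion: inland to port, origin terminal — on the seller under both FOB and CIF; already in the FOB price and stays in the CIF price.
From FOB to CIF, the seller additionally bears: freight, insurance.
CIF price = 14926.40 + 7918.01 + 646.99 = 23491.40

CIF price: GBP 23491.40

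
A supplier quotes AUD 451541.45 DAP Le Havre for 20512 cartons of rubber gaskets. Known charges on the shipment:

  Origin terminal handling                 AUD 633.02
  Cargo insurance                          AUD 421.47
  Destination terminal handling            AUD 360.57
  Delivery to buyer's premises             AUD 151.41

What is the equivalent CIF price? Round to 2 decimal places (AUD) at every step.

Not relevant to the conversion: origin terminal, insurance — on the seller under both DAP and CIF; already in the DAP price and stays in the CIF price.
From DAP to CIF, the seller no longer bears: destination terminal, delivery.
CIF price = 451541.45 − 360.57 − 151.41 = 451029.47

CIF price: AUD 451029.47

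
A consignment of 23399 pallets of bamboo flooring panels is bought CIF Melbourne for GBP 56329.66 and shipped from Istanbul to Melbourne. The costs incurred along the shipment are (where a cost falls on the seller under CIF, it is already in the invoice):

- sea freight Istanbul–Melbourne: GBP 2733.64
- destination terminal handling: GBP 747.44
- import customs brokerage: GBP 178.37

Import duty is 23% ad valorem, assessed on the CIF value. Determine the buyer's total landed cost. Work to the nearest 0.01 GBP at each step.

CIF: the seller pays costs through ocean freight and marine insurance to the destination port.
Already in the invoice (seller's account under CIF): freight — exclude.
The CIF price already equals the CIF value: 56329.66
Import duty = 56329.66 × 23% = 12955.82
Buyer bears: destination terminal 747.44 + brokerage 178.37 + duty 12955.82 = 13881.63
Landed cost = invoice 56329.66 + 13881.63 = 70211.29

Total landed cost: GBP 70211.29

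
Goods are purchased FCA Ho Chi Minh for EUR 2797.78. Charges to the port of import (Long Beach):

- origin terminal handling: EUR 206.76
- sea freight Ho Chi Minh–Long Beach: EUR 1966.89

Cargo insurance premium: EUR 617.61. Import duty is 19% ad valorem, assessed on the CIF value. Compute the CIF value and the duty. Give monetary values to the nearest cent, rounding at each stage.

CIF value: EUR 5589.04; import duty: EUR 1061.92

CIF = FCA price + pre-shipment costs + freight + insurance
CIF = 2797.78 + 206.76 + 1966.89 + 617.61 = 5589.04
Import duty = 5589.04 × 19% = 1061.92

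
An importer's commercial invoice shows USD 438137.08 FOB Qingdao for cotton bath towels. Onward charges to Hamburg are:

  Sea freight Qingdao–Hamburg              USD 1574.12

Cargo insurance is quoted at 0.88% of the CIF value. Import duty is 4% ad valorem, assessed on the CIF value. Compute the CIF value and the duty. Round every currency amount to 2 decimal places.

CIF value: USD 443615.01; import duty: USD 17744.60

Let C be the CIF value. C = FOB price + freight + 0.88% × C
C − 0.88% × C = 438137.08 + 1574.12
0.9912 × C = 439711.20
C = 439711.20 / 0.9912 = 443615.01
Insurance premium = 0.88% × 443615.01 = 3903.81
Import duty = 443615.01 × 4% = 17744.60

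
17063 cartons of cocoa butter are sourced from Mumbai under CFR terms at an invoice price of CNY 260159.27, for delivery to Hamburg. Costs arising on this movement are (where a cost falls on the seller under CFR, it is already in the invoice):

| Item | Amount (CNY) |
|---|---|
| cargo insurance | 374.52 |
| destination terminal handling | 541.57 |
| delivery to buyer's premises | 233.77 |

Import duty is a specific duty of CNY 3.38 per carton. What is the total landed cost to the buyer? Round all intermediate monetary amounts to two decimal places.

Total landed cost: CNY 318982.07

CFR: the seller pays costs through ocean freight to the destination port, but not insurance.
CIF value = CFR price + insurance = 260159.27 + 374.52 = 260533.79
Import duty = 17063 × 3.38 = 57672.94
Buyer bears: insurance 374.52 + destination terminal 541.57 + delivery 233.77 + duty 57672.94 = 58822.80
Landed cost = invoice 260159.27 + 58822.80 = 318982.07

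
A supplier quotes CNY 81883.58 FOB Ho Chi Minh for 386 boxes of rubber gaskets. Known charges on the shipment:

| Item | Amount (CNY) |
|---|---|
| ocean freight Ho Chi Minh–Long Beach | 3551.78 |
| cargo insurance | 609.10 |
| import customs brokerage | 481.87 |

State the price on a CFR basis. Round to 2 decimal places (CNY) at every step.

CFR price: CNY 85435.36

Not relevant to the conversion: brokerage, insurance — on the buyer under both terms; not part of either seller's price.
From FOB to CFR, the seller additionally bears: freight.
CFR price = 81883.58 + 3551.78 = 85435.36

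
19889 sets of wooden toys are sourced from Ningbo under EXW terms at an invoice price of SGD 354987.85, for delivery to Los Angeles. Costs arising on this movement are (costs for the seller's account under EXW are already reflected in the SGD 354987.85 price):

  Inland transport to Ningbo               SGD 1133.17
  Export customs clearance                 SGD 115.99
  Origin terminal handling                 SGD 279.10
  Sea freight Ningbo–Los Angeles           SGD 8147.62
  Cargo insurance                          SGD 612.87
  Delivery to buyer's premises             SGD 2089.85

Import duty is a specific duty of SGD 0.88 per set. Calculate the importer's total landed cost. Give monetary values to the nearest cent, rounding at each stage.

EXW: the seller makes goods available at their premises; the buyer bears all onward costs.
CIF value = EXW price + inland to port + export clearance + origin terminal + freight + insurance = 354987.85 + 1133.17 + 115.99 + 279.10 + 8147.62 + 612.87 = 365276.60
Import duty = 19889 × 0.88 = 17502.32
Buyer bears: inland to port 1133.17 + export clearance 115.99 + origin terminal 279.10 + freight 8147.62 + insurance 612.87 + delivery 2089.85 + duty 17502.32 = 29880.92
Landed cost = invoice 354987.85 + 29880.92 = 384868.77

Total landed cost: SGD 384868.77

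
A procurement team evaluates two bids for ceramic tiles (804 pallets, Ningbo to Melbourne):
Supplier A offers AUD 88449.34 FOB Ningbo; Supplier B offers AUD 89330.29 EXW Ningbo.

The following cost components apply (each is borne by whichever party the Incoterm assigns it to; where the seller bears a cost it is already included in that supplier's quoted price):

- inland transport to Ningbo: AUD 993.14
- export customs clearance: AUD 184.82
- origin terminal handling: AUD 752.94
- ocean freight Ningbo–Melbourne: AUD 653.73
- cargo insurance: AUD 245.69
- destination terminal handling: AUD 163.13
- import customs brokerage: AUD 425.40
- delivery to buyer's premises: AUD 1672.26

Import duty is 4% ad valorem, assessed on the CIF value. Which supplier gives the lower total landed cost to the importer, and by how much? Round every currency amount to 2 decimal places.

Supplier A (FOB):
CIF value = FOB price + freight + insurance = 88449.34 + 653.73 + 245.69 = 89348.76
Import duty = 89348.76 × 4% = 3573.95
Buyer bears (A): 653.73 + 245.69 + 163.13 + 425.40 + 1672.26 = 3160.21
Landed cost (A) = invoice 88449.34 + 3160.21 + duty 3573.95 = 95183.50
Supplier B (EXW):
CIF value = EXW price + inland to port + export clearance + origin terminal + freight + insurance = 89330.29 + 993.14 + 184.82 + 752.94 + 653.73 + 245.69 = 92160.61
Import duty = 92160.61 × 4% = 3686.42
Buyer bears (B): 993.14 + 184.82 + 752.94 + 653.73 + 245.69 + 163.13 + 425.40 + 1672.26 = 5091.11
Landed cost (B) = invoice 89330.29 + 5091.11 + duty 3686.42 = 98107.82
Difference = |95183.50 − 98107.82| = 2924.32

Supplier A is cheaper by AUD 2924.32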